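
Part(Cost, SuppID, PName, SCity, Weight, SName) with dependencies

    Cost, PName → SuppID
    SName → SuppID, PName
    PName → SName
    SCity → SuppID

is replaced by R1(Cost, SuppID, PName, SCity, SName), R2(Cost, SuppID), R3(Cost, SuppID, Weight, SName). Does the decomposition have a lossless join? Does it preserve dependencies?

Lossless test (chase): Rows 1 and 3 agree on SName; apply SName→SuppID, PName and equate their SuppID, PName entries. No row becomes fully distinguished — the join is lossy.
Dependency preservation: every FD's attributes lie within a single fragment, so each can be enforced locally — preserved.

lossy but dependency-preserving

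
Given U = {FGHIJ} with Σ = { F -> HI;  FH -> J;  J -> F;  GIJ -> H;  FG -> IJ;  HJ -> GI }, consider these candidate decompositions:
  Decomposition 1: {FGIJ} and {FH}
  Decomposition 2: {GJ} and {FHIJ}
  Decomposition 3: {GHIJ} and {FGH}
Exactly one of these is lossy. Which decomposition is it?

Decomposition 1: common = {F}, closure = {FGHIJ} → lossless.
Decomposition 2: common = {J}, closure = {FGHIJ} → lossless.
Decomposition 3: common = {GH}, closure = {GH} → lossy.

Decomposition 3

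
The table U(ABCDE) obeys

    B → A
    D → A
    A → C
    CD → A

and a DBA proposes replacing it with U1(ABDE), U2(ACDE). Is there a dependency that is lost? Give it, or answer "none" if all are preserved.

none

B → A lies within U1.
D → A lies within U1.
A → C lies within U2.
CD → A lies within U2.
Every dependency is enforceable on the fragments, so the decomposition is dependency-preserving.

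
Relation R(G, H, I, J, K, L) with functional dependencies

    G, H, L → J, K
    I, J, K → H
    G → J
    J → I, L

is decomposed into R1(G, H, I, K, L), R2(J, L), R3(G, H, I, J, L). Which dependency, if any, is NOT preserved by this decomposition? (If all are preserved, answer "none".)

Check I, J, K → H: no single fragment contains all of {H, I, J, K}, and the restricted closure of {I, J, K} across the fragments never reaches {H}.
G, H, L → J, K is preserved.
G → J is preserved.
J → I, L is preserved.

I, J, K → H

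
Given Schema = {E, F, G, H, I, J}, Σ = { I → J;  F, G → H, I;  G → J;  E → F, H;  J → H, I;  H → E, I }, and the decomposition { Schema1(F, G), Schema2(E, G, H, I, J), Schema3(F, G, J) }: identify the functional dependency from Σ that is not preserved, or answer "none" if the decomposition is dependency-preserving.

I → J lies within Schema2.
F, G → H, I: restricted closure across fragments reaches H, I.
G → J lies within Schema2.
E → F, H: restricted closure across fragments reaches F, H.
J → H, I lies within Schema2.
H → E, I lies within Schema2.
Every dependency is enforceable on the fragments, so the decomposition is dependency-preserving.

none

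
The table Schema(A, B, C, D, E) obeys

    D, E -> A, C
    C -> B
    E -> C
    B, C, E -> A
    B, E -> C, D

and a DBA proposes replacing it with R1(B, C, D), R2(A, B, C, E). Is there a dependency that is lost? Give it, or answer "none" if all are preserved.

B, E -> C, D

Check B, E → C, D: no single fragment contains all of {B, C, D, E}, and the restricted closure of {B, E} across the fragments never reaches {C, D}.
D, E → A, C is preserved.
C → B is preserved.
E → C is preserved.
B, C, E → A is preserved.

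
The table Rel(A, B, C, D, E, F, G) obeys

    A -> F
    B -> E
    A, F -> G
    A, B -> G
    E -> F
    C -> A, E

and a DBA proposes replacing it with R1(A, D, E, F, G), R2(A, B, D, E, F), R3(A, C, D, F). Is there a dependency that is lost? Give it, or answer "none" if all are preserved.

Check C → A, E: no single fragment contains all of {A, C, E}, and the restricted closure of {C} across the fragments never reaches {A, E}.
A → F is preserved.
B → E is preserved.
A, F → G is preserved.
A, B → G is preserved.
E → F is preserved.

C -> A, E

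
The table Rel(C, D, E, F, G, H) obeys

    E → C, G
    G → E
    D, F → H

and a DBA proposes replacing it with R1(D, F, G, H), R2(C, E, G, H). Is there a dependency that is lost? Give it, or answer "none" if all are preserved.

none

E → C, G lies within R2.
G → E lies within R2.
D, F → H lies within R1.
Every dependency is enforceable on the fragments, so the decomposition is dependency-preserving.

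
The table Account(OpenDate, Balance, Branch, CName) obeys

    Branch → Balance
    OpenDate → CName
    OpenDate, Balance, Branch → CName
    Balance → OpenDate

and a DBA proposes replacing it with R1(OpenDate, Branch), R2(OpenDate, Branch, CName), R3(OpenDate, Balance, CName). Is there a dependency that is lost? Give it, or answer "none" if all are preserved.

Check Branch → Balance: no single fragment contains all of {Balance, Branch}, and the restricted closure of {Branch} across the fragments never reaches {Balance}.
OpenDate → CName is preserved.
OpenDate, Balance, Branch → CName is preserved.
Balance → OpenDate is preserved.

Branch → Balance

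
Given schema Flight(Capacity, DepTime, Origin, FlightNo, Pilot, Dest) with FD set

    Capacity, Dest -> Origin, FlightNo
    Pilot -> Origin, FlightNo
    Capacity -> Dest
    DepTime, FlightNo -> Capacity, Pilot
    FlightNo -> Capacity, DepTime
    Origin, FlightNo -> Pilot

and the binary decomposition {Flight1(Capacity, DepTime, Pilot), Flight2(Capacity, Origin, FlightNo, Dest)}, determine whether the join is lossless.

Yes

Common attributes: Flight1 ∩ Flight2 = {Capacity}.
Closure of {Capacity}: Capacity → Dest applies, adding Dest; Capacity, Dest → Origin, FlightNo applies, adding Origin, FlightNo; FlightNo → Capacity, DepTime applies, adding DepTime; Origin, FlightNo → Pilot applies, adding Pilot. So (Capacity)⁺ = {Capacity, DepTime, Origin, FlightNo, Pilot, Dest}.
This closure contains every attribute of Flight1, so Flight1 ∩ Flight2 → Flight1. The join is lossless.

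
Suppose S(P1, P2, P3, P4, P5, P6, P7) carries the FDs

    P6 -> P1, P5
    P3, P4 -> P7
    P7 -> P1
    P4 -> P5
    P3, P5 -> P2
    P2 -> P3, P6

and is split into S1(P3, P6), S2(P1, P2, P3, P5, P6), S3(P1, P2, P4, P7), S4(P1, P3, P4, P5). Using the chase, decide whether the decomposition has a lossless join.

Yes

Chase test. Columns are P1, P2, P3, P4, P5, P6, P7; row i has aⱼ where attribute j ∈ Si, else bᵢⱼ.
Initial tableau (one row per fragment):
  row 1: b11 b12 a3 b14 b15 a6 b17
  row 2: a1 a2 a3 b24 a5 a6 b27
  row 3: a1 a2 b33 a4 b35 b36 a7
  row 4: a1 b42 a3 a4 a5 b46 b47
Rows 1 and 2 agree on P6; apply P6→P1, P5 and equate their P1, P5 entries.
Rows 3 and 4 agree on P4; apply P4→P5 and equate their P5 entries.
Rows 1 and 2 agree on P3, P5; apply P3, P5→P2 and equate their P2 entries.
Rows 1 and 4 agree on P3, P5; apply P3, P5→P2 and equate their P2 entries.
Rows 1 and 3 agree on P2; apply P2→P3, P6 and equate their P3, P6 entries.
Rows 1 and 4 agree on P2; apply P2→P3, P6 and equate their P3, P6 entries.
Rows 3 and 4 agree on P3, P4; apply P3, P4→P7 and equate their P7 entries.
Row 3 is now all distinguished symbols — the join is lossless.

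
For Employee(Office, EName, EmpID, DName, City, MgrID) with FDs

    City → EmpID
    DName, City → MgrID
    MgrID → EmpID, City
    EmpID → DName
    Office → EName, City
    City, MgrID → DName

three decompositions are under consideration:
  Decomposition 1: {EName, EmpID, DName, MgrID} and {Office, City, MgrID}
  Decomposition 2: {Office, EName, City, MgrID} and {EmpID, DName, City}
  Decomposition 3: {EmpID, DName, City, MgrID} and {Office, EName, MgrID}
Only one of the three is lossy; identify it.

Decomposition 1: common = {MgrID}, closure = {EmpID, DName, City, MgrID} → lossy.
Decomposition 2: common = {City}, closure = {EmpID, DName, City, MgrID} → lossless.
Decomposition 3: common = {MgrID}, closure = {EmpID, DName, City, MgrID} → lossless.

Decomposition 1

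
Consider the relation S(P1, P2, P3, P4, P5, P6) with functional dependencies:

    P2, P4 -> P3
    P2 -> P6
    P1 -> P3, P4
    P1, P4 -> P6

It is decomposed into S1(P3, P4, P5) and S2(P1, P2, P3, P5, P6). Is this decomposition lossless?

Common attributes: S1 ∩ S2 = {P3, P5}.
No dependency enlarges {P3, P5}, so (P3, P5)⁺ = {P3, P5}.
The closure contains neither all of S1 = {P3, P4, P5} nor all of S2 = {P1, P2, P3, P5, P6}, so the common attributes are not a superkey of either fragment. The join is lossy.

No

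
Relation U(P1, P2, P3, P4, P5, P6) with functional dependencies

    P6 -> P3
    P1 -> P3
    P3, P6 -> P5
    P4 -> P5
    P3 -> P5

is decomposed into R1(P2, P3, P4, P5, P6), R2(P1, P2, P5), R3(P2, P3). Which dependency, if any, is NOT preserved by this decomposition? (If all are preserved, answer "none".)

Check P1 → P3: no single fragment contains all of {P1, P3}, and the restricted closure of {P1} across the fragments never reaches {P3}.
P6 → P3 is preserved.
P3, P6 → P5 is preserved.
P4 → P5 is preserved.
P3 → P5 is preserved.

P1 -> P3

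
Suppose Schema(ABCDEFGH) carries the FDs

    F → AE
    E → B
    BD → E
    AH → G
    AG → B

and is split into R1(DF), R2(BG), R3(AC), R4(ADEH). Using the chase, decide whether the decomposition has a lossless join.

Chase test. Columns are ABCDEFGH; row i has aⱼ where attribute j ∈ Ri, else bᵢⱼ.
Initial tableau (one row per fragment):
  row 1: b11 b12 b13 a4 b15 a6 b17 b18
  row 2: b21 a2 b23 b24 b25 b26 a7 b28
  row 3: a1 b32 a3 b34 b35 b36 b37 b38
  row 4: a1 b42 b43 a4 a5 b46 b47 a8
No row becomes fully distinguished — the join is lossy.

No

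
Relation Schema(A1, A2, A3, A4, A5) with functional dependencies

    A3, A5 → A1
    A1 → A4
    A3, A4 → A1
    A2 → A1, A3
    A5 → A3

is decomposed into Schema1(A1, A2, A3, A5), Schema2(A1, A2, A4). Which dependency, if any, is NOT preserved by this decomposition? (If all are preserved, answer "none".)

Check A3, A4 → A1: no single fragment contains all of {A1, A3, A4}, and the restricted closure of {A3, A4} across the fragments never reaches {A1}.
A3, A5 → A1 is preserved.
A1 → A4 is preserved.
A2 → A1, A3 is preserved.
A5 → A3 is preserved.

A3, A4 → A1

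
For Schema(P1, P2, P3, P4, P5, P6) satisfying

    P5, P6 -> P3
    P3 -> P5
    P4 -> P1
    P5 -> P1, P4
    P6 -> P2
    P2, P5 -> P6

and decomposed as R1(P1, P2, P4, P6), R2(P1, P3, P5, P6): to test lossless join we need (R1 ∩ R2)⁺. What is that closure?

P1, P2, P6

R1 ∩ R2 = {P1, P6}.
P6 → P2 applies, adding P2
Closure: {P1, P2, P6}.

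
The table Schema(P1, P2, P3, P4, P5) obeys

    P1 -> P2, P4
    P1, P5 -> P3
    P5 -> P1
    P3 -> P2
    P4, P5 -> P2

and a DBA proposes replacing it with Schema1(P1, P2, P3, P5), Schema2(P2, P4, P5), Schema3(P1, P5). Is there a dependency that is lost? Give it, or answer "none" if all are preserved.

Check P1 → P2, P4: no single fragment contains all of {P1, P2, P4}, and the restricted closure of {P1} across the fragments never reaches {P2, P4}.
P1, P5 → P3 is preserved.
P5 → P1 is preserved.
P3 → P2 is preserved.
P4, P5 → P2 is preserved.

P1 -> P2, P4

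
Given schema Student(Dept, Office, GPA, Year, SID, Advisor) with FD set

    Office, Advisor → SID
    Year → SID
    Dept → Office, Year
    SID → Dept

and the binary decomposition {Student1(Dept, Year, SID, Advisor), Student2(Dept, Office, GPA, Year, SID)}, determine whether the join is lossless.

Common attributes: Student1 ∩ Student2 = {Dept, Year, SID}.
Closure of {Dept, Year, SID}: Dept → Office, Year applies, adding Office. So (Dept, Year, SID)⁺ = {Dept, Office, Year, SID}.
The closure contains neither all of Student1 = {Dept, Year, SID, Advisor} nor all of Student2 = {Dept, Office, GPA, Year, SID}, so the common attributes are not a superkey of either fragment. The join is lossy.

No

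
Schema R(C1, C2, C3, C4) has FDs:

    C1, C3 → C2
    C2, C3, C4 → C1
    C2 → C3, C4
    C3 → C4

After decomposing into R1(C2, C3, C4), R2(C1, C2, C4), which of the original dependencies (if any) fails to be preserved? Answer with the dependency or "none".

Check C1, C3 → C2: no single fragment contains all of {C1, C2, C3}, and the restricted closure of {C1, C3} across the fragments never reaches {C2}.
C2, C3, C4 → C1 is preserved.
C2 → C3, C4 is preserved.
C3 → C4 is preserved.

C1, C3 → C2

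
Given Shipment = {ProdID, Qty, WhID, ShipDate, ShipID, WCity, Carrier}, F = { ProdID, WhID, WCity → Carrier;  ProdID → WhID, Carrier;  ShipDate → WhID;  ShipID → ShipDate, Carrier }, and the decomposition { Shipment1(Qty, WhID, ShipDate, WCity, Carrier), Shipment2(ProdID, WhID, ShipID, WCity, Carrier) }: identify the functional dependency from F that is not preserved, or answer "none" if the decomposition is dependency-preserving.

ShipID → ShipDate, Carrier

Check ShipID → ShipDate, Carrier: no single fragment contains all of {ShipDate, ShipID, Carrier}, and the restricted closure of {ShipID} across the fragments never reaches {ShipDate, Carrier}.
ProdID, WhID, WCity → Carrier is preserved.
ProdID → WhID, Carrier is preserved.
ShipDate → WhID is preserved.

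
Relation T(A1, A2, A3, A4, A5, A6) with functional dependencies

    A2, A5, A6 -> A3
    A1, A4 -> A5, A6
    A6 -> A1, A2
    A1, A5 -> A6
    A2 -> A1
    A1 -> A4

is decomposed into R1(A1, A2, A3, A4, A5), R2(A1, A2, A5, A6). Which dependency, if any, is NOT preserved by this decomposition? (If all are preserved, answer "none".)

none

A2, A5, A6 → A3: restricted closure across fragments reaches A3.
A1, A4 → A5, A6: restricted closure across fragments reaches A5, A6.
A6 → A1, A2 lies within R2.
A1, A5 → A6 lies within R2.
A2 → A1 lies within R1.
A1 → A4 lies within R1.
Every dependency is enforceable on the fragments, so the decomposition is dependency-preserving.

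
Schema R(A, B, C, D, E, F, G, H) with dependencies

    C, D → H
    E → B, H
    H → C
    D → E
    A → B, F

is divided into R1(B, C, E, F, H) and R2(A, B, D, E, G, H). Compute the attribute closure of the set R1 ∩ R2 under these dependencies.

B, C, E, H

R1 ∩ R2 = {B, E, H}.
H → C applies, adding C
Closure: {B, C, E, H}.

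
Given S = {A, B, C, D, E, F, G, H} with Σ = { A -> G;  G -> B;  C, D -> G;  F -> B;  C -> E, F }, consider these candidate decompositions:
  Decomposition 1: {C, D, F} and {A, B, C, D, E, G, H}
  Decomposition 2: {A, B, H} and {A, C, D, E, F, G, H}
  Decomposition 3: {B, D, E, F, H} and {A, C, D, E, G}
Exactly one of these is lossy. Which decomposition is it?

Decomposition 3

Decomposition 1: common = {C, D}, closure = {B, C, D, E, F, G} → lossless.
Decomposition 2: common = {A, H}, closure = {A, B, G, H} → lossless.
Decomposition 3: common = {D, E}, closure = {D, E} → lossy.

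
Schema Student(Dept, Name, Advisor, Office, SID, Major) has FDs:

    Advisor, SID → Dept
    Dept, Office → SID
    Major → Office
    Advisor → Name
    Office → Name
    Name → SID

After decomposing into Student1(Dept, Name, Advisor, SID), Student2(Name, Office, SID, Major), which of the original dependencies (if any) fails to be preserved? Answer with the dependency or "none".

none

Advisor, SID → Dept lies within Student1.
Dept, Office → SID: restricted closure across fragments reaches SID.
Major → Office lies within Student2.
Advisor → Name lies within Student1.
Office → Name lies within Student2.
Name → SID lies within Student1.
Every dependency is enforceable on the fragments, so the decomposition is dependency-preserving.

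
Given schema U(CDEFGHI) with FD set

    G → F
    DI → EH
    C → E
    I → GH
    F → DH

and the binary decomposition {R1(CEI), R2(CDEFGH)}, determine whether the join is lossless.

Common attributes: R1 ∩ R2 = {CE}.
No dependency enlarges {CE}, so (CE)⁺ = {CE}.
The closure contains neither all of R1 = {CEI} nor all of R2 = {CDEFGH}, so the common attributes are not a superkey of either fragment. The join is lossy.

No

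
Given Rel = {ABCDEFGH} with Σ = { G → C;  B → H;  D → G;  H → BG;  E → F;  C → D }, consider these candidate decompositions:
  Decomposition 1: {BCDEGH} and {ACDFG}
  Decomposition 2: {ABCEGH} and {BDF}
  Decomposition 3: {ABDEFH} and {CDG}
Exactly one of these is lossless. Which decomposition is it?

Decomposition 3

Decomposition 1: common = {CDG}, closure = {CDG} → lossy.
Decomposition 2: common = {B}, closure = {BCDGH} → lossy.
Decomposition 3: common = {D}, closure = {CDG} → lossless.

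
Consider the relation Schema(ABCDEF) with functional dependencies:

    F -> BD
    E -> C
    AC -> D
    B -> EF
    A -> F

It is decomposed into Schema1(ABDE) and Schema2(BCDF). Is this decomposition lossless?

Yes

Common attributes: Schema1 ∩ Schema2 = {BD}.
Closure of {BD}: B → EF applies, adding EF; E → C applies, adding C. So (BD)⁺ = {BCDEF}.
This closure contains every attribute of Schema2, so Schema1 ∩ Schema2 → Schema2. The join is lossless.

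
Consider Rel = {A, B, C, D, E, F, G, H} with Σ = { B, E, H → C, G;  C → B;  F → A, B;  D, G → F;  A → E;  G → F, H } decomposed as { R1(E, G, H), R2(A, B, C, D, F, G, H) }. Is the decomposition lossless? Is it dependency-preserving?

lossless but not dependency-preserving

Lossless test: (G, H)⁺ = {A, B, C, E, F, G, H}, which contains all of one fragment — lossless.
Dependency preservation: the restricted closure of {B, E, H} across the fragments never reaches {C, G}, so B, E, H → C, G cannot be enforced without a join — not preserved.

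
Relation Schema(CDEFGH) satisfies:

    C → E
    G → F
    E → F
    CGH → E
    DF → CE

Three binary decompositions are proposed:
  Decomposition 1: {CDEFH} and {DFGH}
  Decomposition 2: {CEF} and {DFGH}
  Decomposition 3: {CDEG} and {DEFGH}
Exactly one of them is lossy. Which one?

Decomposition 2

Decomposition 1: common = {DFH}, closure = {CDEFH} → lossless.
Decomposition 2: common = {F}, closure = {F} → lossy.
Decomposition 3: common = {DEG}, closure = {CDEFG} → lossless.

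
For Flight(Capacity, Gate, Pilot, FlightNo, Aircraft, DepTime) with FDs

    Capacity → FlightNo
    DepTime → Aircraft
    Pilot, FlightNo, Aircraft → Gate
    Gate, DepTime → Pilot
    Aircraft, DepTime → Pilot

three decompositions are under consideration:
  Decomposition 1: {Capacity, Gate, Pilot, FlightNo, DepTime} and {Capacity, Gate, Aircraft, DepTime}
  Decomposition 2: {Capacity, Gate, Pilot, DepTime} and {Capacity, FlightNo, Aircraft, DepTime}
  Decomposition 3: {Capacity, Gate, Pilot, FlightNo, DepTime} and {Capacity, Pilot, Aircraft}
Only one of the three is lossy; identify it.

Decomposition 3

Decomposition 1: common = {Capacity, Gate, DepTime}, closure = {Capacity, Gate, Pilot, FlightNo, Aircraft, DepTime} → lossless.
Decomposition 2: common = {Capacity, DepTime}, closure = {Capacity, Gate, Pilot, FlightNo, Aircraft, DepTime} → lossless.
Decomposition 3: common = {Capacity, Pilot}, closure = {Capacity, Pilot, FlightNo} → lossy.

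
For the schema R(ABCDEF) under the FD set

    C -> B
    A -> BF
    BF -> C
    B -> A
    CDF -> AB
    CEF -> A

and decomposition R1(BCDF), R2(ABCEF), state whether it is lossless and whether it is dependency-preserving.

lossy but dependency-preserving

Lossless test: (BCF)⁺ = {ABCF}, which is a superkey of neither fragment — lossy.
Dependency preservation: CDF → AB is not contained in any single fragment, but the restricted closure of its left-hand side across the fragments still reaches the right-hand side; the remaining FDs each lie inside some fragment. All dependencies are preserved.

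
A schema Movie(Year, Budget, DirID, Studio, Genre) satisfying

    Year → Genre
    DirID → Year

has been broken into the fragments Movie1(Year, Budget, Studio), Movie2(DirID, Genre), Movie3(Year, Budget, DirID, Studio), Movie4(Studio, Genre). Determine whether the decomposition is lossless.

Yes

Chase test. Columns are Year, Budget, DirID, Studio, Genre; row i has aⱼ where attribute j ∈ Moviei, else bᵢⱼ.
Initial tableau (one row per fragment):
  row 1: a1 a2 b13 a4 b15
  row 2: b21 b22 a3 b24 a5
  row 3: a1 a2 a3 a4 b35
  row 4: b41 b42 b43 a4 a5
Rows 1 and 3 agree on Year; apply Year→Genre and equate their Genre entries.
Rows 2 and 3 agree on DirID; apply DirID→Year and equate their Year entries.
Rows 1 and 2 agree on Year; apply Year→Genre and equate their Genre entries.
Row 3 is now all distinguished symbols — the join is lossless.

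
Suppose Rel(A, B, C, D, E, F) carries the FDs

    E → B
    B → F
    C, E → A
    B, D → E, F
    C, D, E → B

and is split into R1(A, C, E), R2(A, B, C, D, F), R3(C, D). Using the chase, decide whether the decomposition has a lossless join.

No

Chase test. Columns are A, B, C, D, E, F; row i has aⱼ where attribute j ∈ Ri, else bᵢⱼ.
Initial tableau (one row per fragment):
  row 1: a1 b12 a3 b14 a5 b16
  row 2: a1 a2 a3 a4 b25 a6
  row 3: b31 b32 a3 a4 b35 b36
No row becomes fully distinguished — the join is lossy.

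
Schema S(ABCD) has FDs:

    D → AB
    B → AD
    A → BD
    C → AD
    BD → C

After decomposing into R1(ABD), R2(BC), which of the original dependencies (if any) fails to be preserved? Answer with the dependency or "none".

none

D → AB lies within R1.
B → AD lies within R1.
A → BD lies within R1.
C → AD: restricted closure across fragments reaches AD.
BD → C: restricted closure across fragments reaches C.
Every dependency is enforceable on the fragments, so the decomposition is dependency-preserving.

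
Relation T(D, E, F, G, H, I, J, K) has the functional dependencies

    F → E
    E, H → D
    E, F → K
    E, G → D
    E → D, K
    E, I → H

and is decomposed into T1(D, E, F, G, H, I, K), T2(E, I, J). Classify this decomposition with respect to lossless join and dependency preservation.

Lossless test: (E, I)⁺ = {D, E, H, I, K}, which is a superkey of neither fragment — lossy.
Dependency preservation: every FD's attributes lie within a single fragment, so each can be enforced locally — preserved.

lossy but dependency-preserving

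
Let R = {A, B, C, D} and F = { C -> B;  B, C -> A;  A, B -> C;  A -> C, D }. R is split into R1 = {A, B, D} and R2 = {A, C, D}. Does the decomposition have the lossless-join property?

Yes

Common attributes: R1 ∩ R2 = {A, D}.
Closure of {A, D}: A → C, D applies, adding C; C → B applies, adding B. So (A, D)⁺ = {A, B, C, D}.
This closure contains every attribute of R1, so R1 ∩ R2 → R1. The join is lossless.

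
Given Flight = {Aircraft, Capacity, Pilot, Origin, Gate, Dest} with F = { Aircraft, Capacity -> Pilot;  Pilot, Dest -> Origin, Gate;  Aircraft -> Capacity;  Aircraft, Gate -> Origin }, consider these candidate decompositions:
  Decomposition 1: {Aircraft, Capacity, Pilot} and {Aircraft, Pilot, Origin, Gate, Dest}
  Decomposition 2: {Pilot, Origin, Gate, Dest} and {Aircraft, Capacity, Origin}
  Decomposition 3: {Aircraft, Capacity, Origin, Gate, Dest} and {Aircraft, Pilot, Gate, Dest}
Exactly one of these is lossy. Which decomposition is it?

Decomposition 1: common = {Aircraft, Pilot}, closure = {Aircraft, Capacity, Pilot} → lossless.
Decomposition 2: common = {Origin}, closure = {Origin} → lossy.
Decomposition 3: common = {Aircraft, Gate, Dest}, closure = {Aircraft, Capacity, Pilot, Origin, Gate, Dest} → lossless.

Decomposition 2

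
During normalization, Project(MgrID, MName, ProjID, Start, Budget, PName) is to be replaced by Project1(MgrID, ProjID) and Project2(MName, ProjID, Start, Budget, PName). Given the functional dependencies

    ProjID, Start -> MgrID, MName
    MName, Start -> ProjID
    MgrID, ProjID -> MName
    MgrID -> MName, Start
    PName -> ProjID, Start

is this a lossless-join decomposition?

No

Common attributes: Project1 ∩ Project2 = {ProjID}.
No dependency enlarges {ProjID}, so (ProjID)⁺ = {ProjID}.
The closure contains neither all of Project1 = {MgrID, ProjID} nor all of Project2 = {MName, ProjID, Start, Budget, PName}, so the common attributes are not a superkey of either fragment. The join is lossy.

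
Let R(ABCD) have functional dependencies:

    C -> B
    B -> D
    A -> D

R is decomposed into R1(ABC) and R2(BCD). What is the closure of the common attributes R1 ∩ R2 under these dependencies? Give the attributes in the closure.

R1 ∩ R2 = {BC}.
B → D applies, adding D
Closure: {BCD}.

BCD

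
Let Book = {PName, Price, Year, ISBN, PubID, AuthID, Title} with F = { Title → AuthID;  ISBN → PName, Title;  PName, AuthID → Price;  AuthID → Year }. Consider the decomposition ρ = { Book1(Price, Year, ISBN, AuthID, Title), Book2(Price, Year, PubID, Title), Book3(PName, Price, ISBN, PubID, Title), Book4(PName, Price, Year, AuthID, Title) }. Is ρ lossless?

Chase test. Columns are PName, Price, Year, ISBN, PubID, AuthID, Title; row i has aⱼ where attribute j ∈ Booki, else bᵢⱼ.
Initial tableau (one row per fragment):
  row 1: b11 a2 a3 a4 b15 a6 a7
  row 2: b21 a2 a3 b24 a5 b26 a7
  row 3: a1 a2 b33 a4 a5 b36 a7
  row 4: a1 a2 a3 b44 b45 a6 a7
Rows 1 and 2 agree on Title; apply Title→AuthID and equate their AuthID entries.
Rows 1 and 3 agree on Title; apply Title→AuthID and equate their AuthID entries.
Rows 1 and 3 agree on ISBN; apply ISBN→PName, Title and equate their PName, Title entries.
Rows 1 and 3 agree on AuthID; apply AuthID→Year and equate their Year entries.
Row 3 is now all distinguished symbols — the join is lossless.

Yes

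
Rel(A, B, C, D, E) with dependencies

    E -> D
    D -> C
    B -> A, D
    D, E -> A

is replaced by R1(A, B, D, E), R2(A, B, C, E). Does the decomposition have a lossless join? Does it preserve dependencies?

lossless but not dependency-preserving

Lossless test: (A, B, E)⁺ = {A, B, C, D, E}, which contains all of one fragment — lossless.
Dependency preservation: the restricted closure of {D} across the fragments never reaches {C}, so D → C cannot be enforced without a join — not preserved.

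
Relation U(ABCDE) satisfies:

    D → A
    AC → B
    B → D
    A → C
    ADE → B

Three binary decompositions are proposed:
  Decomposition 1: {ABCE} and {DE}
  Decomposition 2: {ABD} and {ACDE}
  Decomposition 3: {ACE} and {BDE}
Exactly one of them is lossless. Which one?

Decomposition 2

Decomposition 1: common = {E}, closure = {E} → lossy.
Decomposition 2: common = {AD}, closure = {ABCD} → lossless.
Decomposition 3: common = {E}, closure = {E} → lossy.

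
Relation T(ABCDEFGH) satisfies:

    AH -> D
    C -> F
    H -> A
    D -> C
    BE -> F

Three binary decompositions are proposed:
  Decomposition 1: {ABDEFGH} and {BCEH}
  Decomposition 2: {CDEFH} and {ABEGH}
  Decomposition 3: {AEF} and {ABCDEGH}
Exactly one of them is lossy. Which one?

Decomposition 3

Decomposition 1: common = {BEH}, closure = {ABCDEFH} → lossless.
Decomposition 2: common = {EH}, closure = {ACDEFH} → lossless.
Decomposition 3: common = {AE}, closure = {AE} → lossy.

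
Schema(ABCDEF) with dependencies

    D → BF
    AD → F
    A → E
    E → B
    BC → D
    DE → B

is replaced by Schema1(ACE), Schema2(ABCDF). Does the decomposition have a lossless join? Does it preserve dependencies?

lossless but not dependency-preserving

Lossless test: (AC)⁺ = {ABCDEF}, which contains all of one fragment — lossless.
Dependency preservation: the restricted closure of {E} across the fragments never reaches {B}, so E → B cannot be enforced without a join — not preserved.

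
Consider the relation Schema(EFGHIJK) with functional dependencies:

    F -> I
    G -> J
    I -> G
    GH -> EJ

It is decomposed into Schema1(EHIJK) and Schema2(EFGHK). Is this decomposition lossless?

No

Common attributes: Schema1 ∩ Schema2 = {EHK}.
No dependency enlarges {EHK}, so (EHK)⁺ = {EHK}.
The closure contains neither all of Schema1 = {EHIJK} nor all of Schema2 = {EFGHK}, so the common attributes are not a superkey of either fragment. The join is lossy.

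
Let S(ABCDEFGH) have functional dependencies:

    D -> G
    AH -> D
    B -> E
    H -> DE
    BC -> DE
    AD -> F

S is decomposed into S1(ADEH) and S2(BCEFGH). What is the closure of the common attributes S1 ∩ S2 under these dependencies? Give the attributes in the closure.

DEGH

S1 ∩ S2 = {EH}.
H → DE applies, adding D
D → G applies, adding G
Closure: {DEGH}.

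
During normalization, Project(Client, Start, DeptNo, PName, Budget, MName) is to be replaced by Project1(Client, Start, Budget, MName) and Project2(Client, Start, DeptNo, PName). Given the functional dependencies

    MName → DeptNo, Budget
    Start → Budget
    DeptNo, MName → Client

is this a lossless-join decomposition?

Common attributes: Project1 ∩ Project2 = {Client, Start}.
Closure of {Client, Start}: Start → Budget applies, adding Budget. So (Client, Start)⁺ = {Client, Start, Budget}.
The closure contains neither all of Project1 = {Client, Start, Budget, MName} nor all of Project2 = {Client, Start, DeptNo, PName}, so the common attributes are not a superkey of either fragment. The join is lossy.

No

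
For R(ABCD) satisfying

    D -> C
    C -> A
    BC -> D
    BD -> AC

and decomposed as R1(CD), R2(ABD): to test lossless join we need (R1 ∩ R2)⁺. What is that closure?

ACD

R1 ∩ R2 = {D}.
D → C applies, adding C
C → A applies, adding A
Closure: {ACD}.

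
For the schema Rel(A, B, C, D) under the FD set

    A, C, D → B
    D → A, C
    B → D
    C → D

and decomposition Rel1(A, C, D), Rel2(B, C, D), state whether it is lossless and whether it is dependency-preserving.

Lossless test: (C, D)⁺ = {A, B, C, D}, which contains all of one fragment — lossless.
Dependency preservation: A, C, D → B is not contained in any single fragment, but the restricted closure of its left-hand side across the fragments still reaches the right-hand side; the remaining FDs each lie inside some fragment. All dependencies are preserved.

lossless and dependency-preserving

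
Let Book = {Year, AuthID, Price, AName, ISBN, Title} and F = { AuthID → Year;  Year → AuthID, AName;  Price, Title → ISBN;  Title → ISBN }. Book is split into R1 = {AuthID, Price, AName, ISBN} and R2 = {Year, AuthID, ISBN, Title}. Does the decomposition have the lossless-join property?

No

Common attributes: R1 ∩ R2 = {AuthID, ISBN}.
Closure of {AuthID, ISBN}: AuthID → Year applies, adding Year; Year → AuthID, AName applies, adding AName. So (AuthID, ISBN)⁺ = {Year, AuthID, AName, ISBN}.
The closure contains neither all of R1 = {AuthID, Price, AName, ISBN} nor all of R2 = {Year, AuthID, ISBN, Title}, so the common attributes are not a superkey of either fragment. The join is lossy.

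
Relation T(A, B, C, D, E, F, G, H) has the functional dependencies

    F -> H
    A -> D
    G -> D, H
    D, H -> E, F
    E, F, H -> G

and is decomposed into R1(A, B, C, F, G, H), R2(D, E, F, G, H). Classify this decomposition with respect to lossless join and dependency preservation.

Lossless test: (F, G, H)⁺ = {D, E, F, G, H}, which contains all of one fragment — lossless.
Dependency preservation: the restricted closure of {A} across the fragments never reaches {D}, so A → D cannot be enforced without a join — not preserved.

lossless but not dependency-preserving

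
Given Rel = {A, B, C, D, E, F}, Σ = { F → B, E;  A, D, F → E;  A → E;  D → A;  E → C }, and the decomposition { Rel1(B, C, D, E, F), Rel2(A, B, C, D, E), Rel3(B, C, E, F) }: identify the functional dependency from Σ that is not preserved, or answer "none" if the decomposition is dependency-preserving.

none

F → B, E lies within Rel1.
A, D, F → E: restricted closure across fragments reaches E.
A → E lies within Rel2.
D → A lies within Rel2.
E → C lies within Rel1.
Every dependency is enforceable on the fragments, so the decomposition is dependency-preserving.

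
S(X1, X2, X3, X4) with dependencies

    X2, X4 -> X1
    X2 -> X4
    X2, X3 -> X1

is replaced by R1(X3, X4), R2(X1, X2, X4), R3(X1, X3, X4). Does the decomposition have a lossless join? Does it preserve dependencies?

lossy but dependency-preserving

Lossless test (chase): applying each FD to every pair of rows produces no changes in the tableau, so no row becomes fully distinguished — the join is lossy.
Dependency preservation: X2, X3 → X1 is not contained in any single fragment, but the restricted closure of its left-hand side across the fragments still reaches the right-hand side; the remaining FDs each lie inside some fragment. All dependencies are preserved.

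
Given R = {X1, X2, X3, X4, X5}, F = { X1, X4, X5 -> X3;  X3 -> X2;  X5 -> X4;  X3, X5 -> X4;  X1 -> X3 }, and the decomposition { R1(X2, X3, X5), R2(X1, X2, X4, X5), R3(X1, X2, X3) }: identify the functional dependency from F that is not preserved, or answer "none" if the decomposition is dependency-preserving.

none

X1, X4, X5 → X3: restricted closure across fragments reaches X3.
X3 → X2 lies within R1.
X5 → X4 lies within R2.
X3, X5 → X4: restricted closure across fragments reaches X4.
X1 → X3 lies within R3.
Every dependency is enforceable on the fragments, so the decomposition is dependency-preserving.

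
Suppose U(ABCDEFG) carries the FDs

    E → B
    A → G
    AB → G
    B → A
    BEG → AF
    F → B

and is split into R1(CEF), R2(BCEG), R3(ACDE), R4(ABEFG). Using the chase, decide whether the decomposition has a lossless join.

Chase test. Columns are ABCDEFG; row i has aⱼ where attribute j ∈ Ri, else bᵢⱼ.
Initial tableau (one row per fragment):
  row 1: b11 b12 a3 b14 a5 a6 b17
  row 2: b21 a2 a3 b24 a5 b26 a7
  row 3: a1 b32 a3 a4 a5 b36 b37
  row 4: a1 a2 b43 b44 a5 a6 a7
Rows 1 and 2 agree on E; apply E→B and equate their B entries.
Rows 1 and 3 agree on E; apply E→B and equate their B entries.
Rows 3 and 4 agree on A; apply A→G and equate their G entries.
Rows 1 and 2 agree on B; apply B→A and equate their A entries.
Rows 1 and 3 agree on B; apply B→A and equate their A entries.
Rows 2 and 3 agree on BEG; apply BEG→AF and equate their AF entries.
Rows 2 and 4 agree on BEG; apply BEG→AF and equate their AF entries.
Rows 1 and 2 agree on A; apply A→G and equate their G entries.
Row 3 is now all distinguished symbols — the join is lossless.

Yes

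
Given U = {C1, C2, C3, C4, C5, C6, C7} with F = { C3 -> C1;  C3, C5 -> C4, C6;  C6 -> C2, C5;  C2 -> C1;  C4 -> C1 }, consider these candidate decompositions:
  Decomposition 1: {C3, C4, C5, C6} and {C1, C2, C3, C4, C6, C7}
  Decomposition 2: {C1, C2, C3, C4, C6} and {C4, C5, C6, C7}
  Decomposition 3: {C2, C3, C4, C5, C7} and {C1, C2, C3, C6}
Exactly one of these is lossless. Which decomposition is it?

Decomposition 1: common = {C3, C4, C6}, closure = {C1, C2, C3, C4, C5, C6} → lossless.
Decomposition 2: common = {C4, C6}, closure = {C1, C2, C4, C5, C6} → lossy.
Decomposition 3: common = {C2, C3}, closure = {C1, C2, C3} → lossy.

Decomposition 1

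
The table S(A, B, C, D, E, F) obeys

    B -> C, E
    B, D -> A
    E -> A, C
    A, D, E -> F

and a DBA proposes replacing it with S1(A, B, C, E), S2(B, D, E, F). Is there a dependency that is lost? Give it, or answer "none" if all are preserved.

none

B → C, E lies within S1.
B, D → A: restricted closure across fragments reaches A.
E → A, C lies within S1.
A, D, E → F: restricted closure across fragments reaches F.
Every dependency is enforceable on the fragments, so the decomposition is dependency-preserving.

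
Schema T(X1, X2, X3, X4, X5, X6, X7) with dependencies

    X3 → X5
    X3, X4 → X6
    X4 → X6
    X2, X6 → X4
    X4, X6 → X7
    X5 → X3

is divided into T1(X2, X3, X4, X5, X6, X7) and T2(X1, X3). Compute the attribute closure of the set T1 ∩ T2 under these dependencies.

T1 ∩ T2 = {X3}.
X3 → X5 applies, adding X5
Closure: {X3, X5}.

X3, X5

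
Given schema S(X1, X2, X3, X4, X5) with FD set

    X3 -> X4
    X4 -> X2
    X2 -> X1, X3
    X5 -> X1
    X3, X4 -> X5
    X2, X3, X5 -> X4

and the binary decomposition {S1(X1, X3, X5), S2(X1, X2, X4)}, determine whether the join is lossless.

Common attributes: S1 ∩ S2 = {X1}.
No dependency enlarges {X1}, so (X1)⁺ = {X1}.
The closure contains neither all of S1 = {X1, X3, X5} nor all of S2 = {X1, X2, X4}, so the common attributes are not a superkey of either fragment. The join is lossy.

No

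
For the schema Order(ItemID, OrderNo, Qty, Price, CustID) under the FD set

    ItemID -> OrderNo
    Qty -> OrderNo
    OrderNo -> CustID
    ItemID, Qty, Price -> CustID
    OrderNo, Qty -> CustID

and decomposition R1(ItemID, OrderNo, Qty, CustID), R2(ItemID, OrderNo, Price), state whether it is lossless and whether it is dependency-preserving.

Lossless test: (ItemID, OrderNo)⁺ = {ItemID, OrderNo, CustID}, which is a superkey of neither fragment — lossy.
Dependency preservation: ItemID, Qty, Price → CustID is not contained in any single fragment, but the restricted closure of its left-hand side across the fragments still reaches the right-hand side; the remaining FDs each lie inside some fragment. All dependencies are preserved.

lossy but dependency-preserving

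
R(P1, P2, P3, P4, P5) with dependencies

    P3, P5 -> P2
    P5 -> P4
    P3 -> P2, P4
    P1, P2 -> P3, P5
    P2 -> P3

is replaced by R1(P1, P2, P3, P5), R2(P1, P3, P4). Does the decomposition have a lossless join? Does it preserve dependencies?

Lossless test: (P1, P3)⁺ = {P1, P2, P3, P4, P5}, which contains all of one fragment — lossless.
Dependency preservation: the restricted closure of {P5} across the fragments never reaches {P4}, so P5 → P4 cannot be enforced without a join — not preserved.

lossless but not dependency-preserving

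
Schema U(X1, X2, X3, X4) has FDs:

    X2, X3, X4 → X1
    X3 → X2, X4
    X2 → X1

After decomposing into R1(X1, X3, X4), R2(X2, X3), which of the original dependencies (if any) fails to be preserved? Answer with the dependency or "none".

Check X2 → X1: no single fragment contains all of {X1, X2}, and the restricted closure of {X2} across the fragments never reaches {X1}.
X2, X3, X4 → X1 is preserved.
X3 → X2, X4 is preserved.

X2 → X1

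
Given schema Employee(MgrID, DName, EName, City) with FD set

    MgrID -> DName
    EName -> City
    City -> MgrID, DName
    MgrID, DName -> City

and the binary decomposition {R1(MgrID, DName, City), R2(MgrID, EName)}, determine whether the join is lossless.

Common attributes: R1 ∩ R2 = {MgrID}.
Closure of {MgrID}: MgrID → DName applies, adding DName; MgrID, DName → City applies, adding City. So (MgrID)⁺ = {MgrID, DName, City}.
This closure contains every attribute of R1, so R1 ∩ R2 → R1. The join is lossless.

Yes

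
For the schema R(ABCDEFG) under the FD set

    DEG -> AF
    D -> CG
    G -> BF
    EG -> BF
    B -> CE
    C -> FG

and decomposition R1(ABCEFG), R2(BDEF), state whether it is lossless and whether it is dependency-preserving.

lossy and not dependency-preserving

Lossless test: (BEF)⁺ = {BCEFG}, which is a superkey of neither fragment — lossy.
Dependency preservation: the restricted closure of {DEG} across the fragments never reaches {AF}, so DEG → AF cannot be enforced without a join — not preserved.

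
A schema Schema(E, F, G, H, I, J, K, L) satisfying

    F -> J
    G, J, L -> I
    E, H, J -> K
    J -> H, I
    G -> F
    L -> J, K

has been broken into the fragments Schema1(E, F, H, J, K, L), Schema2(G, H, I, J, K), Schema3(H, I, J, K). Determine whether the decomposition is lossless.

No

Chase test. Columns are E, F, G, H, I, J, K, L; row i has aⱼ where attribute j ∈ Schemai, else bᵢⱼ.
Initial tableau (one row per fragment):
  row 1: a1 a2 b13 a4 b15 a6 a7 a8
  row 2: b21 b22 a3 a4 a5 a6 a7 b28
  row 3: b31 b32 b33 a4 a5 a6 a7 b38
Rows 1 and 2 agree on J; apply J→H, I and equate their H, I entries.
No row becomes fully distinguished — the join is lossy.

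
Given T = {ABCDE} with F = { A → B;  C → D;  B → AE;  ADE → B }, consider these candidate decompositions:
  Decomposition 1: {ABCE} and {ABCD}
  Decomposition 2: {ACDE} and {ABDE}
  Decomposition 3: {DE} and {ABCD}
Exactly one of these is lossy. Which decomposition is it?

Decomposition 3

Decomposition 1: common = {ABC}, closure = {ABCDE} → lossless.
Decomposition 2: common = {ADE}, closure = {ABDE} → lossless.
Decomposition 3: common = {D}, closure = {D} → lossy.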